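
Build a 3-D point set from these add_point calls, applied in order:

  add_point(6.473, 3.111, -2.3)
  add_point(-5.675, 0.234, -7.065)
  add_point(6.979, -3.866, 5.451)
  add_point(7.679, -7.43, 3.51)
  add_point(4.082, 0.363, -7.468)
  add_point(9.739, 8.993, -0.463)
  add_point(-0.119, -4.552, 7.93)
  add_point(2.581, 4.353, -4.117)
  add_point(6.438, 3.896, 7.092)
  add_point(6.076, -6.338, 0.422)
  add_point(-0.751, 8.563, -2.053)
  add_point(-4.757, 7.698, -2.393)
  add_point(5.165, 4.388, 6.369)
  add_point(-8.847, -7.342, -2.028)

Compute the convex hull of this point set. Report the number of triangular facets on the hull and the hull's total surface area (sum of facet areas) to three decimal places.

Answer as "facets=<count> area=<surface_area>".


Points on the hull: [1, 2, 3, 4, 5, 6, 8, 9, 10, 11, 12, 13] (12 of 14).

Area of each hull facet:
  f1: (p6, p3, p13) → 63.1929
  f2: (p11, p6, p13) → 98.7813
  f3: (p4, p3, p5) → 85.5944
  f4: (p2, p3, p5) → 24.8784
  f5: (p2, p6, p3) → 15.1067
  f6: (p8, p2, p5) → 36.3902
  f7: (p8, p2, p6) → 29.9897
  f8: (p9, p3, p13) → 23.0813
  f9: (p9, p4, p13) → 77.0281
  f10: (p9, p4, p3) → 8.0827
  f11: (p1, p11, p13) → 38.6826
  f12: (p1, p4, p13) → 43.8771
  f13: (p10, p4, p5) → 54.8505
  f14: (p10, p1, p11) → 17.2349
  f15: (p10, p1, p4) → 47.7148
  f16: (p12, p11, p6) → 71.4976
  f17: (p12, p8, p6) → 8.0873
  f18: (p12, p10, p11) → 19.7450
  f19: (p12, p8, p5) → 7.2442
  f20: (p12, p10, p5) → 46.0549
Σ area = 817.115

Check V−E+F: 12 − 30 + 20 = 2.

facets=20 area=817.115


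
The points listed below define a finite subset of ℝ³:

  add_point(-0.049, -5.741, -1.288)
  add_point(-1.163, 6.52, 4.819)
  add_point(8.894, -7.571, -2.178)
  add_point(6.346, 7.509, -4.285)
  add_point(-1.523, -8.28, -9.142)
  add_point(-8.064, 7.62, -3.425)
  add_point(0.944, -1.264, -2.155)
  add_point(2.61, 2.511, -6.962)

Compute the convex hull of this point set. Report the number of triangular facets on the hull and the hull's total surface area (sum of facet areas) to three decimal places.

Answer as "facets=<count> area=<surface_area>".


Extreme-point indices: [0, 1, 2, 3, 4, 5, 7] — 7 of 8 on the boundary.

Facet areas (half cross-product norm):
  f1: (p3, p1, p5) → 62.8268
  f2: (p3, p1, p2) → 91.1072
  f3: (p0, p4, p5) → 65.8779
  f4: (p0, p1, p5) → 72.8155
  f5: (p0, p4, p2) → 38.4432
  f6: (p0, p1, p2) → 60.1161
  f7: (p7, p4, p2) → 66.0304
  f8: (p7, p3, p2) → 42.9042
  f9: (p7, p4, p5) → 72.0129
  f10: (p7, p3, p5) → 41.8606
Σ area = 613.995

Euler: V−E+F = 7−15+10 = 2.

facets=10 area=613.995


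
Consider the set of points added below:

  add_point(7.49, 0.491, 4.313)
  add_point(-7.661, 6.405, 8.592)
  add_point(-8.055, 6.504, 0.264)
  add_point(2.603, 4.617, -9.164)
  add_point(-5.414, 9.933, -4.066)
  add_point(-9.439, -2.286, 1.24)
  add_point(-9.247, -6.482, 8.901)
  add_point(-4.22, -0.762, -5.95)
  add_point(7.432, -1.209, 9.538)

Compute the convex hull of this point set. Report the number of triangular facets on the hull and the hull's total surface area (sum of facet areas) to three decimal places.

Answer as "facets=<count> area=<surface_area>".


facets=14 area=820.118

Extreme-point indices: [0, 1, 2, 3, 4, 5, 6, 7, 8] — 9 of 9 on the boundary.

Triangle areas on the boundary:
  f1: (p3, p4, p0) → 81.1137
  f2: (p7, p3, p0) → 67.1989
  f3: (p7, p4, p5) → 49.2101
  f4: (p7, p3, p4) → 45.7322
  f5: (p6, p1, p5) → 49.3081
  f6: (p6, p7, p5) → 25.2260
  f7: (p2, p4, p5) → 19.7346
  f8: (p2, p1, p5) → 37.0789
  f9: (p2, p1, p4) → 18.4085
  f10: (p8, p4, p0) → 39.8389
  f11: (p8, p1, p4) → 112.8299
  f12: (p8, p6, p1) → 103.4526
  f13: (p8, p7, p0) → 34.5900
  f14: (p8, p6, p7) → 136.3954
Σ area = 820.118

Euler characteristic 9−21+14 = 2 ✓


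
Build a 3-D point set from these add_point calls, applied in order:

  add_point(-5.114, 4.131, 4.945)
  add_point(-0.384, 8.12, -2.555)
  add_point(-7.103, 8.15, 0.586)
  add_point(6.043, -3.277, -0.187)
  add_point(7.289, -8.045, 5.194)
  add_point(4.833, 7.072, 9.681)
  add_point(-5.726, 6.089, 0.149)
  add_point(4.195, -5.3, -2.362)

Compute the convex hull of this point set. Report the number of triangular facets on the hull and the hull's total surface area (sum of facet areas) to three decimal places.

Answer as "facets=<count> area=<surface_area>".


facets=12 area=502.367

Hull vertices (8/8): indices [0, 1, 2, 3, 4, 5, 6, 7].

Facet areas (half cross-product norm):
  f1: (p1, p5, p2) → 49.4540
  f2: (p0, p5, p2) → 32.6596
  f3: (p0, p5, p4) → 88.6159
  f4: (p0, p7, p4) → 65.1753
  f5: (p6, p1, p2) → 7.6532
  f6: (p6, p7, p1) → 44.7988
  f7: (p6, p0, p2) → 6.4154
  f8: (p6, p0, p7) → 39.0912
  f9: (p3, p5, p4) → 52.3442
  f10: (p3, p7, p4) → 12.5755
  f11: (p3, p1, p5) → 80.5217
  f12: (p3, p7, p1) → 23.0621
Σ area = 502.367

Check V−E+F: 8 − 18 + 12 = 2.


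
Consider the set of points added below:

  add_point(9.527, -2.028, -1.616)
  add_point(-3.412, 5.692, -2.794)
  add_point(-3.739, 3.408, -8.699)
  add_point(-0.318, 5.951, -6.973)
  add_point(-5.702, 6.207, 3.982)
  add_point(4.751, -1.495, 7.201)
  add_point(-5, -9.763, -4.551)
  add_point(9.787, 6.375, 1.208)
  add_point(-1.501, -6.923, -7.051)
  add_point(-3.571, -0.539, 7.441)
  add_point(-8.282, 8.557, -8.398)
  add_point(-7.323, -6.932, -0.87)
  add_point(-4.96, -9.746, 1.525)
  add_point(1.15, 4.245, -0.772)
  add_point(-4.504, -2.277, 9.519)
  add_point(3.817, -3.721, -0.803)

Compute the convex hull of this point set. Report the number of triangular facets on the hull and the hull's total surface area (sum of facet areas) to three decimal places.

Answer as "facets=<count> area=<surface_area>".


Points on the hull: [0, 2, 3, 4, 5, 6, 7, 8, 10, 11, 12, 14] (12 of 16).

Area of each hull facet:
  f1: (p5, p14, p7) → 41.3779
  f2: (p8, p6, p10) → 42.0610
  f3: (p4, p7, p10) → 101.1704
  f4: (p4, p14, p7) → 80.2627
  f5: (p11, p6, p10) → 43.8277
  f6: (p11, p4, p10) → 89.1303
  f7: (p11, p4, p14) → 58.8568
  f8: (p3, p7, p10) → 31.3820
  f9: (p12, p11, p6) → 11.1485
  f10: (p12, p11, p14) → 24.0105
  f11: (p12, p5, p14) → 52.2391
  f12: (p2, p8, p10) → 19.0718
  f13: (p2, p3, p10) → 15.7750
  f14: (p0, p3, p7) → 55.7932
  f15: (p0, p2, p8) → 70.2783
  f16: (p0, p2, p3) → 29.5418
  f17: (p0, p5, p7) → 42.2470
  f18: (p0, p8, p6) → 28.0069
  f19: (p0, p12, p5) → 69.9235
  f20: (p0, p12, p6) → 49.9357
Σ area = 956.040

Check V−E+F: 12 − 30 + 20 = 2.

facets=20 area=956.040


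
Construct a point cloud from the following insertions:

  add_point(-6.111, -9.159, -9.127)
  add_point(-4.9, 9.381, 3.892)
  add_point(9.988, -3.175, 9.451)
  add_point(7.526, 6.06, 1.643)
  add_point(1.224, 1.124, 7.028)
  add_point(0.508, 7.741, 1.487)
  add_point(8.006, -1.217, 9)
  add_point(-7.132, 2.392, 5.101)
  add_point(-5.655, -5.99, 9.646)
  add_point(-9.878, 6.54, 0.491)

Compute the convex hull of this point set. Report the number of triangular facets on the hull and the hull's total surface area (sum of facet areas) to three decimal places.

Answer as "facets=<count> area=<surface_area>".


facets=14 area=894.158

Extreme-point indices: [0, 1, 2, 3, 5, 6, 7, 8, 9] — 9 of 10 on the boundary.

Area of each hull facet:
  f1: (p8, p0, p9) → 137.6834
  f2: (p8, p0, p2) → 151.2301
  f3: (p3, p0, p2) → 142.0798
  f4: (p7, p8, p9) → 13.3138
  f5: (p1, p7, p8) → 19.0595
  f6: (p1, p7, p9) → 20.8249
  f7: (p6, p3, p2) → 11.3123
  f8: (p6, p1, p3) → 67.2887
  f9: (p6, p8, p2) → 18.4879
  f10: (p6, p1, p8) → 110.6824
  f11: (p5, p1, p9) → 19.2169
  f12: (p5, p1, p3) → 9.1978
  f13: (p5, p0, p9) → 98.5392
  f14: (p5, p3, p0) → 75.2418
Σ area = 894.158

Euler characteristic 9−21+14 = 2 ✓


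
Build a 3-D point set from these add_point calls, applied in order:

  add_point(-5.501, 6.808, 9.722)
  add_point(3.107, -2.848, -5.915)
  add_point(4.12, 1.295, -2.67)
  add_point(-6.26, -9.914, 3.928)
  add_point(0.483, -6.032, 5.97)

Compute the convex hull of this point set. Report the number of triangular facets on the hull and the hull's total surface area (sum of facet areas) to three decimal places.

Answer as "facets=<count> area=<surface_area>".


Points on the hull: [0, 1, 2, 3, 4] (5 of 5).

Triangle areas on the boundary:
  f1: (p1, p0, p3) → 131.2822
  f2: (p1, p0, p2) → 35.7079
  f3: (p4, p0, p3) → 58.3132
  f4: (p4, p0, p2) → 84.8659
  f5: (p4, p1, p3) → 50.5179
  f6: (p4, p1, p2) → 31.7400
Σ area = 392.427

Euler characteristic 5−9+6 = 2 ✓

facets=6 area=392.427


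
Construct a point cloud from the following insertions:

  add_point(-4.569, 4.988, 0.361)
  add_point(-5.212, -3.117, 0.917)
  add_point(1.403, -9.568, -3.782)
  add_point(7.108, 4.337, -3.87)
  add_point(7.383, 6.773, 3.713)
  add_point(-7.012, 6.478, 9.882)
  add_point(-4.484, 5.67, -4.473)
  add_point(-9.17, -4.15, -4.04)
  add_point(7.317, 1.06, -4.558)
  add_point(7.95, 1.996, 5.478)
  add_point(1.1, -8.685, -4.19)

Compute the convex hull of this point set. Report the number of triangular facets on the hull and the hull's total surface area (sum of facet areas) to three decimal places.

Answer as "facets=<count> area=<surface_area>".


facets=16 area=758.378

10 of the 11 inputs are extreme points: [1, 2, 3, 4, 5, 6, 7, 8, 9, 10].

Facet areas (half cross-product norm):
  f1: (p6, p5, p7) → 79.3216
  f2: (p2, p5, p9) → 131.3931
  f3: (p2, p8, p9) → 61.4718
  f4: (p4, p5, p9) → 40.0786
  f5: (p4, p6, p5) → 95.8337
  f6: (p1, p5, p7) → 35.4466
  f7: (p1, p2, p7) → 33.2570
  f8: (p1, p2, p5) → 36.8683
  f9: (p10, p2, p7) → 4.5021
  f10: (p10, p2, p8) → 4.7858
  f11: (p10, p6, p7) → 61.1041
  f12: (p10, p6, p8) → 71.8670
  f13: (p3, p6, p8) → 19.3386
  f14: (p3, p4, p6) → 46.5025
  f15: (p3, p8, p9) → 16.2115
  f16: (p3, p4, p9) → 20.3959
Σ area = 758.378

Check V−E+F: 10 − 24 + 16 = 2.


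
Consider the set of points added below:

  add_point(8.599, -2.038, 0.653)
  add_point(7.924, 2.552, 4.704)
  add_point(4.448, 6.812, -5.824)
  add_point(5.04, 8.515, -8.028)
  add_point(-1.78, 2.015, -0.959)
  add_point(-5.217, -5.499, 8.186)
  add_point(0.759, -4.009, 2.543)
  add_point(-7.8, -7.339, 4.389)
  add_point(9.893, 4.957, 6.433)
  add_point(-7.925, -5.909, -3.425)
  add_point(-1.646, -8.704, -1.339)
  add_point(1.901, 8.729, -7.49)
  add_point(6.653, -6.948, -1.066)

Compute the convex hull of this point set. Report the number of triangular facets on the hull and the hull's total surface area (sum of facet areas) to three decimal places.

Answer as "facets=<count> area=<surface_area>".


Points on the hull: [0, 3, 4, 5, 7, 8, 9, 10, 11, 12] (10 of 13).

Facet areas (half cross-product norm):
  f1: (p5, p11, p8) → 149.5141
  f2: (p12, p5, p8) → 106.4577
  f3: (p4, p5, p11) → 8.6417
  f4: (p3, p11, p8) → 24.6581
  f5: (p3, p11, p9) → 24.7046
  f6: (p3, p12, p9) → 122.9422
  f7: (p10, p12, p9) → 18.9341
  f8: (p10, p12, p5) → 43.9752
  f9: (p0, p12, p8) → 10.0201
  f10: (p0, p3, p8) → 64.0100
  f11: (p0, p3, p12) → 36.2396
  f12: (p7, p10, p9) → 26.5133
  f13: (p7, p10, p5) → 20.6491
  f14: (p7, p4, p5) → 29.8887
  f15: (p7, p11, p9) → 67.1059
  f16: (p7, p4, p11) → 16.2439
Σ area = 770.498

Euler: V−E+F = 10−24+16 = 2.

facets=16 area=770.498


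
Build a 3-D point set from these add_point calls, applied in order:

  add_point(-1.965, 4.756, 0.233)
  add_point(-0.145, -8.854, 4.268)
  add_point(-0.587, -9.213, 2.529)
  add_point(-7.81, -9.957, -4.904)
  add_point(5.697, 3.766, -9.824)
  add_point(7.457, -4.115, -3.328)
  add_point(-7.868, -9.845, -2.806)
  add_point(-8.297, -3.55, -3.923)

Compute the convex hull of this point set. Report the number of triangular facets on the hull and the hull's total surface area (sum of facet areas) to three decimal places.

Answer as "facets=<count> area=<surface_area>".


facets=12 area=532.848

Extreme-point indices: [0, 1, 2, 3, 4, 5, 6, 7] — 8 of 8 on the boundary.

Facet areas (half cross-product norm):
  f1: (p1, p0, p7) → 68.3708
  f2: (p1, p0, p5) → 73.5588
  f3: (p4, p0, p7) → 71.2733
  f4: (p4, p0, p5) → 61.9158
  f5: (p3, p4, p7) → 52.0381
  f6: (p3, p4, p5) → 84.9807
  f7: (p6, p1, p7) → 33.6123
  f8: (p6, p3, p7) → 6.6853
  f9: (p2, p1, p5) → 9.9437
  f10: (p2, p3, p5) → 57.3580
  f11: (p2, p6, p1) → 5.2981
  f12: (p2, p6, p3) → 7.8126
Σ area = 532.848

Check V−E+F: 8 − 18 + 12 = 2.


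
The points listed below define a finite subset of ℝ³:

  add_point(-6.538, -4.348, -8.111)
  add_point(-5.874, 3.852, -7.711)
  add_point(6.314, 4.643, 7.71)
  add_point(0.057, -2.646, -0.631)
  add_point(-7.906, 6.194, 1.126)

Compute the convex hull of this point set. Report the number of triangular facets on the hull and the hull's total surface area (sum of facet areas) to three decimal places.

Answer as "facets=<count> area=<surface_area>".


facets=6 area=352.200

Points on the hull: [0, 1, 2, 3, 4] (5 of 5).

Triangle areas on the boundary:
  f1: (p1, p2, p4) → 72.6116
  f2: (p1, p0, p4) → 37.0559
  f3: (p3, p2, p4) → 75.0901
  f4: (p3, p0, p4) → 59.6049
  f5: (p3, p1, p2) → 67.5629
  f6: (p3, p1, p0) → 40.2742
Σ area = 352.200

Check V−E+F: 5 − 9 + 6 = 2.


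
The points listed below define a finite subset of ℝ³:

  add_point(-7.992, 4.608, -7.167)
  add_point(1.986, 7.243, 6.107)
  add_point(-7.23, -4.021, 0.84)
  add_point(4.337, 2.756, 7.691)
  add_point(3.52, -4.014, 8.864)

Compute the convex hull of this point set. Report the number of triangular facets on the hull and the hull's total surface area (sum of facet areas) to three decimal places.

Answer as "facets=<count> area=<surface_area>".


Extreme-point indices: [0, 1, 2, 3, 4] — 5 of 5 on the boundary.

Facet areas (half cross-product norm):
  f1: (p1, p3, p0) → 41.5236
  f2: (p1, p2, p0) → 88.0771
  f3: (p4, p3, p0) → 66.3608
  f4: (p4, p2, p0) → 70.3586
  f5: (p4, p1, p3) → 10.3645
  f6: (p4, p1, p2) → 76.0087
Σ area = 352.693

Euler: V−E+F = 5−9+6 = 2.

facets=6 area=352.693


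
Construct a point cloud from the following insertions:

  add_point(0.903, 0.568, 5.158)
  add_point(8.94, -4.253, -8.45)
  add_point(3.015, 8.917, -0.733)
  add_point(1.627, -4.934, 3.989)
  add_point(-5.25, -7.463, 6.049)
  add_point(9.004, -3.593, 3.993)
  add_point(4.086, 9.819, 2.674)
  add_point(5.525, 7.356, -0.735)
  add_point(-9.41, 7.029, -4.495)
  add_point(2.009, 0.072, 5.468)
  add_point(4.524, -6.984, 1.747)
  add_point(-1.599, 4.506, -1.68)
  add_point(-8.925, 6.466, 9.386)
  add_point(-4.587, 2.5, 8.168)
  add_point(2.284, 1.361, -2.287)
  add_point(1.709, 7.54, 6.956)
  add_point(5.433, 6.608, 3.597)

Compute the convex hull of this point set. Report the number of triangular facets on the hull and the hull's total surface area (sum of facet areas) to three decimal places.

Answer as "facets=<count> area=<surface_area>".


facets=20 area=959.867

12 of the 17 inputs are extreme points: [1, 2, 4, 5, 6, 7, 8, 10, 12, 13, 15, 16].

Facet areas (half cross-product norm):
  f1: (p12, p4, p8) → 101.1257
  f2: (p1, p4, p8) → 175.4308
  f3: (p6, p12, p8) → 94.4904
  f4: (p13, p4, p5) → 72.9121
  f5: (p13, p12, p4) → 23.5374
  f6: (p10, p4, p5) → 26.9525
  f7: (p10, p1, p5) → 34.4834
  f8: (p10, p1, p4) → 42.3039
  f9: (p15, p6, p12) → 22.6481
  f10: (p15, p13, p5) → 55.5056
  f11: (p15, p13, p12) → 24.0779
  f12: (p2, p1, p8) → 106.9481
  f13: (p2, p6, p8) → 19.7529
  f14: (p7, p1, p5) → 72.9344
  f15: (p7, p2, p1) → 16.4774
  f16: (p7, p2, p6) → 5.4065
  f17: (p16, p15, p5) → 25.4082
  f18: (p16, p15, p6) → 8.8538
  f19: (p16, p7, p5) → 23.3463
  f20: (p16, p7, p6) → 7.2716
Σ area = 959.867

Euler: V−E+F = 12−30+20 = 2.


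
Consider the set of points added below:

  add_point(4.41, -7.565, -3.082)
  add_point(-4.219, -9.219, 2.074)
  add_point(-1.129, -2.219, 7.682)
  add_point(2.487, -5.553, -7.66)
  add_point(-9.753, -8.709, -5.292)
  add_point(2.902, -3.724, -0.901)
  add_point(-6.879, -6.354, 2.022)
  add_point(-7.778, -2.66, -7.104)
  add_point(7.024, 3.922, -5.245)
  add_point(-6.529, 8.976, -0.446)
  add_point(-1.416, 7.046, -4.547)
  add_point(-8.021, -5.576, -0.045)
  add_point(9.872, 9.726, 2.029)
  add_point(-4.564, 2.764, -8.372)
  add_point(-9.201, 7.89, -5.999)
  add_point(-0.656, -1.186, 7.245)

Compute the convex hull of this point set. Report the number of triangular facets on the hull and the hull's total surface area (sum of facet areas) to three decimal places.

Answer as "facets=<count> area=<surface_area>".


15 of the 16 inputs are extreme points: [0, 1, 2, 3, 4, 6, 7, 8, 9, 10, 11, 12, 13, 14, 15].

Per-facet area ½‖(b−a)×(c−a)‖:
  f1: (p8, p3, p13) → 54.4046
  f2: (p0, p2, p12) → 110.0250
  f3: (p0, p8, p12) → 50.4449
  f4: (p0, p8, p3) → 28.8734
  f5: (p0, p1, p2) → 48.0961
  f6: (p0, p3, p4) → 34.3037
  f7: (p0, p1, p4) → 46.7878
  f8: (p14, p9, p12) → 42.9704
  f9: (p14, p8, p13) → 39.1643
  f10: (p6, p9, p2) → 65.5405
  f11: (p6, p1, p4) → 16.0246
  f12: (p6, p1, p2) → 17.6245
  f13: (p15, p2, p12) → 3.0654
  f14: (p15, p9, p12) → 103.2922
  f15: (p15, p9, p2) → 6.5001
  f16: (p7, p14, p4) → 19.5754
  f17: (p7, p14, p13) → 22.9729
  f18: (p7, p3, p4) → 35.2779
  f19: (p7, p3, p13) → 33.1383
  f20: (p10, p8, p12) → 43.9209
  f21: (p10, p14, p12) → 23.5800
  f22: (p10, p14, p8) → 12.5986
  f23: (p11, p14, p9) → 44.9345
  f24: (p11, p6, p9) → 17.4264
  f25: (p11, p14, p4) → 46.6994
  f26: (p11, p6, p4) → 5.9487
Σ area = 973.190

Check V−E+F: 15 − 39 + 26 = 2.

facets=26 area=973.190


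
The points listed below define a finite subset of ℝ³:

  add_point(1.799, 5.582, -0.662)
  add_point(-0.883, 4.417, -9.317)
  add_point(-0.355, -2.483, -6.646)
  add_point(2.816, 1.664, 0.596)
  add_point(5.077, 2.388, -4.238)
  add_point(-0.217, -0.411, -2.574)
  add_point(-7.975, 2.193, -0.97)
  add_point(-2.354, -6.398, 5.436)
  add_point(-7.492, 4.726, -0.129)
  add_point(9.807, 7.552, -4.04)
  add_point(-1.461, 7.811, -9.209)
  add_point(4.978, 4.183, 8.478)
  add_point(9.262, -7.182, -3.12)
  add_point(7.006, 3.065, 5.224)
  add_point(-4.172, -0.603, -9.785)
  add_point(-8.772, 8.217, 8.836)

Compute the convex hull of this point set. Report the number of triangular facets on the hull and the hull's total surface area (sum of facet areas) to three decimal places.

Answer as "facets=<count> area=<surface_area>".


facets=18 area=1006.352

Extreme-point indices: [1, 6, 7, 8, 9, 10, 11, 12, 13, 14, 15] — 11 of 16 on the boundary.

Facet areas (half cross-product norm):
  f1: (p11, p9, p15) → 94.9177
  f2: (p10, p9, p15) → 120.6158
  f3: (p6, p10, p14) → 43.3354
  f4: (p7, p11, p15) → 90.4103
  f5: (p7, p11, p12) → 92.1138
  f6: (p7, p6, p15) → 69.7223
  f7: (p7, p14, p12) → 106.2175
  f8: (p7, p6, p14) → 60.2473
  f9: (p13, p12, p9) → 68.9831
  f10: (p13, p11, p9) → 14.7145
  f11: (p13, p11, p12) → 15.8264
  f12: (p1, p10, p9) → 21.0807
  f13: (p1, p10, p14) → 7.0586
  f14: (p1, p12, p9) → 87.9441
  f15: (p1, p14, p12) → 48.7702
  f16: (p8, p10, p15) → 38.5676
  f17: (p8, p6, p15) → 10.5412
  f18: (p8, p6, p10) → 15.2854
Σ area = 1006.352

Check V−E+F: 11 − 27 + 18 = 2.


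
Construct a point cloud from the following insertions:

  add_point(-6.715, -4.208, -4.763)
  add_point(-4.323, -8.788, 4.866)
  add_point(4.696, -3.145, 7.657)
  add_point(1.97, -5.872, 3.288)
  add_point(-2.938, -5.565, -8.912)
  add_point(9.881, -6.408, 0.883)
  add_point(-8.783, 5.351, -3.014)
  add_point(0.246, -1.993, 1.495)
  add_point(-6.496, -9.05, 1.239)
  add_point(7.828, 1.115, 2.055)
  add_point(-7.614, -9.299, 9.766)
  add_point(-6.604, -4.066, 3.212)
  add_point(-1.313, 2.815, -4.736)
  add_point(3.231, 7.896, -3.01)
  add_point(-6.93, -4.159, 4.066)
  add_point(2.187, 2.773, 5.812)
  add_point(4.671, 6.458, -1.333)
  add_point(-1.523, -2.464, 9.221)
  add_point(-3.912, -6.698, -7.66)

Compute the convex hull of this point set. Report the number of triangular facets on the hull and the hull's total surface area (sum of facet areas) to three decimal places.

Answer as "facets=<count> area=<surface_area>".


Hull vertices (14/19): indices [0, 1, 2, 4, 5, 6, 8, 9, 10, 13, 15, 16, 17, 18].

Facet areas (half cross-product norm):
  f1: (p0, p10, p6) → 75.8573
  f2: (p0, p4, p6) → 25.0149
  f3: (p1, p10, p5) → 28.6544
  f4: (p2, p10, p5) → 56.5758
  f5: (p13, p4, p5) → 112.4176
  f6: (p13, p15, p6) → 61.6591
  f7: (p13, p4, p6) → 81.5018
  f8: (p8, p0, p10) → 20.5364
  f9: (p8, p1, p10) → 11.4012
  f10: (p8, p1, p5) → 30.4816
  f11: (p17, p2, p10) → 24.1696
  f12: (p17, p2, p15) → 19.8702
  f13: (p17, p10, p6) → 74.0112
  f14: (p17, p15, p6) → 51.9903
  f15: (p9, p2, p5) → 28.8399
  f16: (p9, p2, p15) → 21.7206
  f17: (p18, p0, p4) → 4.2662
  f18: (p18, p8, p0) → 18.1237
  f19: (p18, p4, p5) → 15.7413
  f20: (p18, p8, p5) → 74.9850
  f21: (p16, p13, p15) → 8.7253
  f22: (p16, p9, p15) → 23.6623
  f23: (p16, p13, p5) → 11.0760
  f24: (p16, p9, p5) → 17.9231
Σ area = 899.205

Euler: V−E+F = 14−36+24 = 2.

facets=24 area=899.205


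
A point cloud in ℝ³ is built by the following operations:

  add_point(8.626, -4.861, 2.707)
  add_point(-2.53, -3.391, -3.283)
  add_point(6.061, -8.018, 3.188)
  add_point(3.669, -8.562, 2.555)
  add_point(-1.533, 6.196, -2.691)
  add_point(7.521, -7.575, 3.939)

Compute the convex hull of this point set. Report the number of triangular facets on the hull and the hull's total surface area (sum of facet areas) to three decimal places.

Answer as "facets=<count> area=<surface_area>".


Extreme-point indices: [0, 1, 2, 3, 4, 5] — 6 of 6 on the boundary.

Area of each hull facet:
  f1: (p4, p0, p1) → 61.5495
  f2: (p3, p4, p1) → 43.7620
  f3: (p5, p4, p0) → 21.9420
  f4: (p5, p3, p4) → 34.1559
  f5: (p2, p0, p1) → 23.8817
  f6: (p2, p3, p1) → 9.8766
  f7: (p2, p5, p0) → 2.5322
  f8: (p2, p5, p3) → 0.4603
Σ area = 198.160

Check V−E+F: 6 − 12 + 8 = 2.

facets=8 area=198.160


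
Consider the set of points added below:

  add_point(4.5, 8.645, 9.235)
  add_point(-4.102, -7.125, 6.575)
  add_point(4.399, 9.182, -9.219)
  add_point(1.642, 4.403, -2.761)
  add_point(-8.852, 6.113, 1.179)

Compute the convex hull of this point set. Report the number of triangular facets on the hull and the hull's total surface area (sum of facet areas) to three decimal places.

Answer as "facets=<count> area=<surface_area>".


facets=4 area=532.853

4 of the 5 inputs are extreme points: [0, 1, 2, 4].

Triangle areas on the boundary:
  f1: (p1, p0, p4) → 113.1960
  f2: (p2, p0, p4) → 125.4721
  f3: (p2, p1, p4) → 127.8431
  f4: (p2, p1, p0) → 166.3415
Σ area = 532.853

Euler: V−E+F = 4−6+4 = 2.


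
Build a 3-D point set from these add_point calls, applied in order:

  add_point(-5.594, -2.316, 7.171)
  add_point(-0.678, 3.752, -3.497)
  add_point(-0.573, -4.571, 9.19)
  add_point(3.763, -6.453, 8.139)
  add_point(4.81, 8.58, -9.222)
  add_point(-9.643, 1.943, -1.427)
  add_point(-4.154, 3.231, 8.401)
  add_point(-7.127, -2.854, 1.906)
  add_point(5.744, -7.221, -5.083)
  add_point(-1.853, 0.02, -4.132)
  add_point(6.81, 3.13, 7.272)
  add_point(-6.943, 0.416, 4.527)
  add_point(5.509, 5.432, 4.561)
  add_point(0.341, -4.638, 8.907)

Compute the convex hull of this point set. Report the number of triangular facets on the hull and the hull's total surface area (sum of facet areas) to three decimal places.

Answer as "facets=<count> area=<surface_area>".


facets=20 area=816.416

Points on the hull: [0, 2, 3, 4, 5, 6, 7, 8, 9, 10, 11, 12] (12 of 14).

Facet areas (half cross-product norm):
  f1: (p4, p8, p10) → 119.8209
  f2: (p12, p4, p10) → 14.1539
  f3: (p9, p8, p5) → 23.6387
  f4: (p9, p4, p5) → 44.3636
  f5: (p9, p4, p8) → 63.0512
  f6: (p6, p2, p10) → 43.2887
  f7: (p6, p12, p10) → 20.0724
  f8: (p6, p4, p5) → 100.1813
  f9: (p6, p12, p4) → 70.3824
  f10: (p7, p8, p5) → 46.2226
  f11: (p3, p8, p10) → 67.3907
  f12: (p3, p2, p10) → 24.3582
  f13: (p3, p7, p8) → 82.4396
  f14: (p3, p7, p2) → 20.8844
  f15: (p0, p6, p2) → 17.1250
  f16: (p0, p7, p2) → 13.6988
  f17: (p0, p7, p5) → 14.7792
  f18: (p11, p6, p5) → 13.1588
  f19: (p11, p0, p5) → 6.6822
  f20: (p11, p0, p6) → 10.7229
Σ area = 816.416

Euler: V−E+F = 12−30+20 = 2.


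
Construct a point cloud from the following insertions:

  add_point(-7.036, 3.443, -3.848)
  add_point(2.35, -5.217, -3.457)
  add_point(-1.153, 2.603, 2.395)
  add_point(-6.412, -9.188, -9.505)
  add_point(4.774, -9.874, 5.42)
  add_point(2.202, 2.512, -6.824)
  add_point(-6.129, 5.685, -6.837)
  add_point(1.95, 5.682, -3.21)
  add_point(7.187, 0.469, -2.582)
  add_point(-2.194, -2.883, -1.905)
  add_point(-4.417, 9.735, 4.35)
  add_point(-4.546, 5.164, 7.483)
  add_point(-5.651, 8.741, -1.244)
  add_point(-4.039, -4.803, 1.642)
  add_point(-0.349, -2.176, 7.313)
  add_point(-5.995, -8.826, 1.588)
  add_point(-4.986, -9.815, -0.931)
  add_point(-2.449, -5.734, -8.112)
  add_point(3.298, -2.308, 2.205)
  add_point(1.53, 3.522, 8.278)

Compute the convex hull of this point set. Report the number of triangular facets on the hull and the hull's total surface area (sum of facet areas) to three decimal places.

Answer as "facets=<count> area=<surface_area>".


Hull vertices (16/20): indices [0, 1, 3, 4, 5, 6, 7, 8, 10, 11, 12, 14, 15, 16, 17, 19].

Facet areas (half cross-product norm):
  f1: (p1, p4, p8) → 38.6005
  f2: (p1, p4, p3) → 51.3540
  f3: (p19, p4, p8) → 76.4937
  f4: (p15, p3, p0) → 69.2442
  f5: (p17, p5, p8) → 32.2215
  f6: (p17, p5, p3) → 9.0479
  f7: (p17, p1, p8) → 20.1663
  f8: (p17, p1, p3) → 12.0961
  f9: (p6, p3, p0) → 26.0760
  f10: (p6, p5, p3) → 63.5317
  f11: (p7, p5, p8) → 16.0612
  f12: (p7, p19, p8) → 42.6012
  f13: (p7, p19, p10) → 47.6700
  f14: (p7, p6, p5) → 20.5852
  f15: (p16, p4, p3) → 37.4750
  f16: (p16, p15, p3) → 7.9323
  f17: (p16, p15, p4) → 16.5376
  f18: (p11, p19, p10) → 16.9687
  f19: (p11, p10, p0) → 29.4982
  f20: (p11, p15, p0) → 75.9346
  f21: (p12, p7, p10) → 24.3838
  f22: (p12, p7, p6) → 25.5976
  f23: (p12, p10, p0) → 13.9537
  f24: (p12, p6, p0) → 11.3459
  f25: (p14, p19, p4) → 22.3009
  f26: (p14, p11, p19) → 19.2240
  f27: (p14, p15, p4) → 46.3777
  f28: (p14, p11, p15) → 42.1489
Σ area = 915.429

Euler: V−E+F = 16−42+28 = 2.

facets=28 area=915.429


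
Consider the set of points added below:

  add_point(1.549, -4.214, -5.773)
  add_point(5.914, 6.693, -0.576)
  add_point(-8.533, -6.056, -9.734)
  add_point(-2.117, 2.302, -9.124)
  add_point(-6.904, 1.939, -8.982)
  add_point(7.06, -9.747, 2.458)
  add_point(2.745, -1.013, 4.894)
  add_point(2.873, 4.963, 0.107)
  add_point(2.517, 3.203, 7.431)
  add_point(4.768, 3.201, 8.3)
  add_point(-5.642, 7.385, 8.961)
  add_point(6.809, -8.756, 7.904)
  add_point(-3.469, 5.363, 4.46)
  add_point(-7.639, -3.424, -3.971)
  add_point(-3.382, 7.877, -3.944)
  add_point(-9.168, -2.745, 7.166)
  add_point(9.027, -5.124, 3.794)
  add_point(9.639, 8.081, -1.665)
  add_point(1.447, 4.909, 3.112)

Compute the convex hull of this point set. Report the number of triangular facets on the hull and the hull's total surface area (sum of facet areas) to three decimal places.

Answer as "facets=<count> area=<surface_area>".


facets=20 area=1160.520

Hull vertices (12/19): indices [0, 2, 3, 4, 5, 9, 10, 11, 14, 15, 16, 17].

Area of each hull facet:
  f1: (p0, p5, p17) → 86.5315
  f2: (p0, p2, p5) → 48.6370
  f3: (p3, p14, p17) → 50.9642
  f4: (p3, p0, p17) → 59.8485
  f5: (p3, p0, p2) → 40.7509
  f6: (p16, p5, p17) → 25.0390
  f7: (p16, p9, p17) → 61.6360
  f8: (p10, p14, p17) → 86.6646
  f9: (p10, p9, p17) → 65.5514
  f10: (p4, p3, p2) → 18.9506
  f11: (p4, p3, p14) → 18.3717
  f12: (p4, p10, p14) → 49.0541
  f13: (p4, p2, p15) → 67.9772
  f14: (p4, p10, p15) → 91.2989
  f15: (p11, p16, p5) → 13.2352
  f16: (p11, p16, p9) → 30.6854
  f17: (p11, p2, p15) → 146.9614
  f18: (p11, p2, p5) → 47.4004
  f19: (p11, p10, p15) → 92.8950
  f20: (p11, p10, p9) → 58.0671
Σ area = 1160.520

Check V−E+F: 12 − 30 + 20 = 2.


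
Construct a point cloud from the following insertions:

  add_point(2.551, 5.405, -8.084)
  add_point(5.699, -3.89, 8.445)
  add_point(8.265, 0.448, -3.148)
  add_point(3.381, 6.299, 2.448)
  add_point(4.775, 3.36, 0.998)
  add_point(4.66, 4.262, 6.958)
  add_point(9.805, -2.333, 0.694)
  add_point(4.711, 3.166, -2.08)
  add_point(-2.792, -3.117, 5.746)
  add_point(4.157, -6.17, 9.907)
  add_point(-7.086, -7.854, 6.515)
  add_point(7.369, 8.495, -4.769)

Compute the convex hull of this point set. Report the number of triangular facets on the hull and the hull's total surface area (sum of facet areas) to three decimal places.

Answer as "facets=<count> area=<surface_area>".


facets=14 area=600.403

Points on the hull: [0, 1, 2, 3, 5, 6, 9, 10, 11] (9 of 12).

Per-facet area ½‖(b−a)×(c−a)‖:
  f1: (p9, p6, p10) → 65.2109
  f2: (p5, p9, p10) → 64.0348
  f3: (p5, p11, p6) → 59.6620
  f4: (p1, p9, p6) → 8.9565
  f5: (p1, p5, p6) → 35.8366
  f6: (p1, p5, p9) → 8.8096
  f7: (p2, p11, p6) → 14.1097
  f8: (p2, p0, p11) → 26.2338
  f9: (p2, p6, p10) → 46.2549
  f10: (p2, p0, p10) → 90.0913
  f11: (p3, p5, p11) → 14.8598
  f12: (p3, p0, p11) → 28.2012
  f13: (p3, p5, p10) → 42.9711
  f14: (p3, p0, p10) → 95.1705
Σ area = 600.403

Check V−E+F: 9 − 21 + 14 = 2.


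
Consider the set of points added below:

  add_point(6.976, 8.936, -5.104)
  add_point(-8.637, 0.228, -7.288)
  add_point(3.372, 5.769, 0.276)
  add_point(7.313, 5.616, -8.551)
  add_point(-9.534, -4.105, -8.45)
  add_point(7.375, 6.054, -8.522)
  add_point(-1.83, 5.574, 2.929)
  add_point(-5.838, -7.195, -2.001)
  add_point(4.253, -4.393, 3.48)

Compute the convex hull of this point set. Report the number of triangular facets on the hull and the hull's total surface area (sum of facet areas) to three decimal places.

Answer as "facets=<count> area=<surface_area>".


facets=14 area=589.386

Points on the hull: [0, 1, 2, 3, 4, 5, 6, 7, 8] (9 of 9).

Area of each hull facet:
  f1: (p0, p8, p5) → 35.8807
  f2: (p7, p6, p8) → 66.6371
  f3: (p1, p5, p4) → 34.0997
  f4: (p1, p0, p5) → 38.2161
  f5: (p1, p6, p0) → 82.8910
  f6: (p1, p7, p4) → 18.3681
  f7: (p1, p7, p6) → 61.6070
  f8: (p2, p0, p8) → 30.8268
  f9: (p2, p6, p8) → 31.0941
  f10: (p2, p6, p0) → 12.6720
  f11: (p3, p8, p5) → 2.8340
  f12: (p3, p7, p8) → 94.1809
  f13: (p3, p5, p4) → 3.4011
  f14: (p3, p7, p4) → 76.6778
Σ area = 589.386

Euler characteristic 9−21+14 = 2 ✓


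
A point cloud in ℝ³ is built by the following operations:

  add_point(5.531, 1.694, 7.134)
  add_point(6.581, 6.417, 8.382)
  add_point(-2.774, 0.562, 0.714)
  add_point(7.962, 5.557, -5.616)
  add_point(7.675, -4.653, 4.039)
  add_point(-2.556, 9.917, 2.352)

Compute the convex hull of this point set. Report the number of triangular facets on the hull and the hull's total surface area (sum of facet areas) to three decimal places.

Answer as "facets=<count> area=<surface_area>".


facets=8 area=410.650

Extreme-point indices: [0, 1, 2, 3, 4, 5] — 6 of 6 on the boundary.

Per-facet area ½‖(b−a)×(c−a)‖:
  f1: (p4, p3, p2) → 74.7386
  f2: (p1, p4, p3) → 76.0937
  f3: (p5, p3, p2) → 60.7701
  f4: (p5, p1, p3) → 73.3184
  f5: (p0, p4, p2) → 38.6820
  f6: (p0, p1, p4) → 9.5115
  f7: (p0, p5, p2) → 48.8229
  f8: (p0, p5, p1) → 28.7126
Σ area = 410.650

Euler: V−E+F = 6−12+8 = 2.


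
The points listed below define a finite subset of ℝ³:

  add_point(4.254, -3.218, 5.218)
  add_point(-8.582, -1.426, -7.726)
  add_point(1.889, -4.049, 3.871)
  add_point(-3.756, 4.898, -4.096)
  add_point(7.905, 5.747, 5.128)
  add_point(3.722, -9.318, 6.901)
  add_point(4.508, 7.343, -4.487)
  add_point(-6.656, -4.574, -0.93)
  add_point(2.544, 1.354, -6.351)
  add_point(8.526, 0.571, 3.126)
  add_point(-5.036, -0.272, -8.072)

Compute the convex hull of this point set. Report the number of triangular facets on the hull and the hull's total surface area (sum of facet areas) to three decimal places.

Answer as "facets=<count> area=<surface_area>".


Points on the hull: [1, 3, 4, 5, 6, 7, 8, 9, 10] (9 of 11).

Per-facet area ½‖(b−a)×(c−a)‖:
  f1: (p10, p5, p1) → 35.8107
  f2: (p4, p5, p9) → 25.3067
  f3: (p8, p5, p9) → 64.8755
  f4: (p8, p10, p5) → 67.3379
  f5: (p7, p5, p1) → 30.3549
  f6: (p7, p4, p5) → 106.8452
  f7: (p3, p10, p1) → 11.5785
  f8: (p3, p7, p1) → 33.0723
  f9: (p3, p7, p4) → 77.1785
  f10: (p6, p3, p4) → 43.3365
  f11: (p6, p4, p9) → 28.4755
  f12: (p6, p8, p9) → 34.7887
  f13: (p6, p8, p10) → 22.0771
  f14: (p6, p3, p10) → 26.5445
Σ area = 607.583

Euler characteristic 9−21+14 = 2 ✓

facets=14 area=607.583


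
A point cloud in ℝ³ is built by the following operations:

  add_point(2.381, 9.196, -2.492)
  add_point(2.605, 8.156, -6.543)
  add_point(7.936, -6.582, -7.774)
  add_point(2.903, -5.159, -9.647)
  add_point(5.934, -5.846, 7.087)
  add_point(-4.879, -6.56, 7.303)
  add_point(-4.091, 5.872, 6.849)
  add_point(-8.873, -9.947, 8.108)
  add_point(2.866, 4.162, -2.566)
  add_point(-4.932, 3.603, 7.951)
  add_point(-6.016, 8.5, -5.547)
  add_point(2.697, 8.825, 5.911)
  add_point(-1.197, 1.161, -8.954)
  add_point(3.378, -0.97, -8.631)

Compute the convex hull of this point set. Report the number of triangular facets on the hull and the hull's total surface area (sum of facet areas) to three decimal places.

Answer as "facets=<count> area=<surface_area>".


facets=20 area=1048.406

12 of the 14 inputs are extreme points: [0, 1, 2, 3, 4, 6, 7, 9, 10, 11, 12, 13].

Per-facet area ½‖(b−a)×(c−a)‖:
  f1: (p3, p2, p7) → 59.8928
  f2: (p4, p2, p7) → 113.6846
  f3: (p11, p0, p2) → 71.4976
  f4: (p11, p4, p2) → 113.1238
  f5: (p11, p10, p0) → 35.0117
  f6: (p11, p6, p10) → 47.7134
  f7: (p1, p10, p0) → 17.9114
  f8: (p1, p0, p2) → 31.1162
  f9: (p9, p10, p7) → 96.4029
  f10: (p9, p6, p10) → 14.4677
  f11: (p9, p4, p7) → 92.4758
  f12: (p9, p11, p4) → 65.9645
  f13: (p9, p11, p6) → 7.2961
  f14: (p12, p1, p10) → 33.3072
  f15: (p12, p3, p7) → 81.1959
  f16: (p12, p10, p7) → 102.2293
  f17: (p13, p3, p2) → 12.0171
  f18: (p13, p1, p2) → 21.6424
  f19: (p13, p12, p3) → 10.4844
  f20: (p13, p12, p1) → 20.9711
Σ area = 1048.406

Euler: V−E+F = 12−30+20 = 2.


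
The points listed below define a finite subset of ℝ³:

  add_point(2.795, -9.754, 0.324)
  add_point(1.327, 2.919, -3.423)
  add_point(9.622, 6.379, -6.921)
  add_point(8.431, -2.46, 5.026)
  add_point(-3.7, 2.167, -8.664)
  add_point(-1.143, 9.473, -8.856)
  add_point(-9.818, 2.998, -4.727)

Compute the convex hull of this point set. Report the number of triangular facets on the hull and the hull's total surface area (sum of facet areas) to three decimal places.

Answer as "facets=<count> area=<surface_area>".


facets=8 area=615.297

6 of the 7 inputs are extreme points: [0, 2, 3, 4, 5, 6].

Triangle areas on the boundary:
  f1: (p3, p0, p6) → 96.4039
  f2: (p3, p0, p2) → 76.7711
  f3: (p4, p0, p6) → 59.1828
  f4: (p4, p0, p2) → 111.6369
  f5: (p5, p4, p6) → 27.8748
  f6: (p5, p4, p2) → 43.9469
  f7: (p5, p3, p6) → 116.8649
  f8: (p5, p3, p2) → 82.6160
Σ area = 615.297

Check V−E+F: 6 − 12 + 8 = 2.


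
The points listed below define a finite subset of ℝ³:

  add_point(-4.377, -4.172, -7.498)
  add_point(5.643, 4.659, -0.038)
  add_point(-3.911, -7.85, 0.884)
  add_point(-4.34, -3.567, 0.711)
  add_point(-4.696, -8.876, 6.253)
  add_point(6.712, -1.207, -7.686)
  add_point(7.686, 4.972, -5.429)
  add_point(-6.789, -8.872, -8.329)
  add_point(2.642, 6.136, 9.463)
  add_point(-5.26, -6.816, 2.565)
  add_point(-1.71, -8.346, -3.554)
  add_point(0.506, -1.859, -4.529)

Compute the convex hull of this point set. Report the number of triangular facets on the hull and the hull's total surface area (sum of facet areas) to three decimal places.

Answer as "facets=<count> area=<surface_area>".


Extreme-point indices: [0, 3, 4, 5, 6, 7, 8, 9, 10] — 9 of 12 on the boundary.

Area of each hull facet:
  f1: (p5, p8, p6) → 49.2551
  f2: (p5, p4, p8) → 147.6569
  f3: (p0, p8, p6) → 120.0440
  f4: (p0, p5, p7) → 23.0580
  f5: (p0, p5, p6) → 35.3720
  f6: (p3, p0, p7) → 21.4624
  f7: (p3, p0, p8) → 46.8826
  f8: (p10, p4, p7) → 32.2687
  f9: (p10, p5, p7) → 38.9668
  f10: (p10, p5, p4) → 49.5476
  f11: (p9, p4, p8) → 35.4787
  f12: (p9, p3, p8) → 26.3883
  f13: (p9, p4, p7) → 15.1680
  f14: (p9, p3, p7) → 20.6877
Σ area = 662.237

Check V−E+F: 9 − 21 + 14 = 2.

facets=14 area=662.237


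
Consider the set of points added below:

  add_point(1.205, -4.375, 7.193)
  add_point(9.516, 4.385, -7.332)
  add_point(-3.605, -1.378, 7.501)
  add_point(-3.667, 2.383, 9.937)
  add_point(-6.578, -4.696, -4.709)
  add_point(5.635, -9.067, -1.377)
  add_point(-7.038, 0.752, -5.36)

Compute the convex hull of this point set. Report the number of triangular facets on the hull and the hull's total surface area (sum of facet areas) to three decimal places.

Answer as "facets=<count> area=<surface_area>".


Hull vertices (7/7): indices [0, 1, 2, 3, 4, 5, 6].

Per-facet area ½‖(b−a)×(c−a)‖:
  f1: (p3, p1, p6) → 133.4246
  f2: (p4, p1, p6) → 46.4879
  f3: (p4, p5, p1) → 100.6771
  f4: (p4, p3, p6) → 43.3364
  f5: (p4, p2, p3) → 20.1585
  f6: (p0, p2, p3) → 11.1260
  f7: (p0, p5, p1) → 81.5686
  f8: (p0, p3, p1) → 82.1624
  f9: (p0, p4, p5) → 68.0458
  f10: (p0, p4, p2) → 36.8831
Σ area = 623.870

Euler characteristic 7−15+10 = 2 ✓

facets=10 area=623.870


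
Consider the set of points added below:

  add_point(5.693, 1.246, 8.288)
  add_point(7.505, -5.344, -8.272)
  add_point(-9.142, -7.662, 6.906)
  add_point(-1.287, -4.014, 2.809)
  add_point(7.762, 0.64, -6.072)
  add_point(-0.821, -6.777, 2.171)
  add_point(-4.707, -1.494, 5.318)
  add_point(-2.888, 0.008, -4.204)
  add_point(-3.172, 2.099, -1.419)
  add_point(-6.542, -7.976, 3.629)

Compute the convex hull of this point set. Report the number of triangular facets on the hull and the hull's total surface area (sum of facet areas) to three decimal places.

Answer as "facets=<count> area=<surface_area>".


facets=14 area=551.832

Extreme-point indices: [0, 1, 2, 4, 5, 6, 7, 8, 9] — 9 of 10 on the boundary.

Per-facet area ½‖(b−a)×(c−a)‖:
  f1: (p0, p8, p4) → 74.2700
  f2: (p1, p0, p4) → 42.9586
  f3: (p6, p8, p2) → 22.8031
  f4: (p6, p0, p2) → 32.0108
  f5: (p6, p0, p8) → 43.3502
  f6: (p7, p8, p4) → 18.6050
  f7: (p7, p1, p4) → 34.5342
  f8: (p7, p9, p1) → 71.5486
  f9: (p7, p8, p2) → 24.6200
  f10: (p7, p9, p2) → 18.5038
  f11: (p5, p1, p0) → 80.6508
  f12: (p5, p9, p1) → 24.3837
  f13: (p5, p0, p2) → 55.4213
  f14: (p5, p9, p2) → 8.1716
Σ area = 551.832

Euler characteristic 9−21+14 = 2 ✓


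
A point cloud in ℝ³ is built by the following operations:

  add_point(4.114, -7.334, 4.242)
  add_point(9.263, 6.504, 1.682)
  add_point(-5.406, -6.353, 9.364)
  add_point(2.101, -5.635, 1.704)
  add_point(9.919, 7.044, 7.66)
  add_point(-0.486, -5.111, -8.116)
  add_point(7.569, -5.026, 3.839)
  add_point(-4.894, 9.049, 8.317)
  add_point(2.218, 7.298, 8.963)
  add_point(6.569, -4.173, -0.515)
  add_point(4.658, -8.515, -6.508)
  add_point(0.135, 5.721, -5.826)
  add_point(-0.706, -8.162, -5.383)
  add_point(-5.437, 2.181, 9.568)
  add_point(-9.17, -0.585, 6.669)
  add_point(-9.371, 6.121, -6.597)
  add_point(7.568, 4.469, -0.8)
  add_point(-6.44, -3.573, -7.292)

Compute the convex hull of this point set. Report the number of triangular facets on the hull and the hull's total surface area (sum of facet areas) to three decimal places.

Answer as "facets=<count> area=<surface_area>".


Extreme-point indices: [0, 1, 2, 4, 5, 6, 7, 8, 10, 11, 12, 13, 14, 15, 16, 17] — 16 of 18 on the boundary.

Area of each hull facet:
  f1: (p7, p11, p15) → 70.8482
  f2: (p6, p0, p10) → 22.5341
  f3: (p6, p2, p4) → 90.3080
  f4: (p6, p2, p0) → 15.6888
  f5: (p5, p11, p15) → 52.8984
  f6: (p5, p11, p10) → 32.0026
  f7: (p1, p6, p4) → 35.6728
  f8: (p1, p6, p10) → 65.9858
  f9: (p1, p7, p4) → 45.1111
  f10: (p1, p7, p11) → 85.4572
  f11: (p8, p7, p4) → 9.2896
  f12: (p8, p7, p13) → 25.3486
  f13: (p8, p2, p4) → 54.3814
  f14: (p8, p2, p13) → 32.8990
  f15: (p14, p2, p13) → 20.0347
  f16: (p14, p7, p15) → 76.4826
  f17: (p14, p7, p13) → 17.0861
  f18: (p12, p5, p10) → 11.1516
  f19: (p12, p0, p10) → 28.7169
  f20: (p12, p2, p0) → 58.5576
  f21: (p16, p11, p10) → 63.3364
  f22: (p16, p1, p10) → 13.1298
  f23: (p16, p1, p11) → 11.9785
  f24: (p17, p5, p15) → 26.8429
  f25: (p17, p12, p5) → 12.7126
  f26: (p17, p14, p15) → 69.9908
  f27: (p17, p14, p2) → 53.5150
  f28: (p17, p12, p2) → 59.0182
Σ area = 1160.979

Euler: V−E+F = 16−42+28 = 2.

facets=28 area=1160.979
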